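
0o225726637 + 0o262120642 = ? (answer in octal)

0o510047501

Add column by column in base 8, right to left:
  7+2 = 1 carry 1
  3+4+1 = 0 carry 1
  6+6+1 = 5 carry 1
  6+0+1 = 7
  2+2 = 4
  7+1 = 0 carry 1
  5+2+1 = 0 carry 1
  2+6+1 = 1 carry 1
  2+2+1 = 5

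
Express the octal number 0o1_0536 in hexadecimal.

0x115e

Each octal digit is 3 bits: 1=001 0=000 5=101 3=011 6=110.
Group the bits into nibbles: 0001 0001 0101 1110 → 115e.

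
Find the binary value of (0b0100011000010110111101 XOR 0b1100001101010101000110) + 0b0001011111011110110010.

0b1001110100100010101101

First 0b0100011000010110111101 XOR 0b1100001101010101000110 = 0b1000010101000011111011.
Add column by column in base 2, right to left:
  1+0 = 1
  1+1 = 0 carry 1
  0+0+1 = 1
  1+0 = 1
  1+1 = 0 carry 1
  1+1+1 = 1 carry 1
  1+0+1 = 0 carry 1
  1+1+1 = 1 carry 1
  0+1+1 = 0 carry 1
  0+1+1 = 0 carry 1
  0+1+1 = 0 carry 1
  0+0+1 = 1
  1+1 = 0 carry 1
  0+1+1 = 0 carry 1
  1+1+1 = 1 carry 1
  0+1+1 = 0 carry 1
  1+1+1 = 1 carry 1
  0+0+1 = 1
  0+1 = 1
  0+0 = 0
  0+0 = 0
  1+0 = 1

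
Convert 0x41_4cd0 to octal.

Expand each hex digit to 4 bits: 4=0100 1=0001 4=0100 c=1100 d=1101 0=0000.
Group the bits in threes: 010 000 010 100 110 011 010 000 → 20246320.

0o20246320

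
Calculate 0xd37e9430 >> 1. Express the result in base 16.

1 bits is not a whole number of base-16 digits; in binary: 11010011011111101001010000110000 >> 1 = 1101001101111110100101000011000.

0x69bf4a18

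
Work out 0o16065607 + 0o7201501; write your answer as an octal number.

Add column by column in base 8, right to left:
  7+1 = 0 carry 1
  0+0+1 = 1
  6+5 = 3 carry 1
  5+1+1 = 7
  6+0 = 6
  0+2 = 2
  6+7 = 5 carry 1
  1+0+1 = 2

0o25267310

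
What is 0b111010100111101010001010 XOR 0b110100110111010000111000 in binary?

XOR bit by bit (1 where the bits differ):
  111010100111101010001010
^ 110100110111010000111000
= 001110010000111010110010

0b001110010000111010110010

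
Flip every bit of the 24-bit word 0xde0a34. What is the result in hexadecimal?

0x21f5cb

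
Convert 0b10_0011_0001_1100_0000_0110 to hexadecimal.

0x231C06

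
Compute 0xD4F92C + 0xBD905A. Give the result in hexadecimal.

Add column by column in base 16, right to left:
  C+A = 6 carry 1
  2+5+1 = 8
  9+0 = 9
  F+9 = 8 carry 1
  4+D+1 = 2 carry 1
  D+B+1 = 9 carry 1
  final carry 1

0x1928986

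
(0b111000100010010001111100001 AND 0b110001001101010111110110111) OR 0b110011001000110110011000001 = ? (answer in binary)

0b110011001000110111111100001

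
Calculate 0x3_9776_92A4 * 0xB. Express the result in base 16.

Multiply each base-16 digit by 11, carrying:
  4×11 = 44 → write C carry 2
  A×11+2 = 112 → write 0 carry 7
  2×11+7 = 29 → write D carry 1
  9×11+1 = 100 → write 4 carry 6
  6×11+6 = 72 → write 8 carry 4
  7×11+4 = 81 → write 1 carry 5
  7×11+5 = 82 → write 2 carry 5
  9×11+5 = 104 → write 8 carry 6
  3×11+6 = 39 → write 7 carry 2
  remaining carry: 2

0x2782184D0C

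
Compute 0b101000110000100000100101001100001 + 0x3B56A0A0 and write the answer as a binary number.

0b110000001011001101110101100000001

0x3B56A0A0 = 0b111011010101101010000010100000 in binary.
Add column by column in base 2, right to left:
  1+0 = 1
  0+0 = 0
  0+0 = 0
  0+0 = 0
  0+0 = 0
  1+1 = 0 carry 1
  1+0+1 = 0 carry 1
  0+1+1 = 0 carry 1
  0+0+1 = 1
  1+0 = 1
  0+0 = 0
  1+0 = 1
  0+0 = 0
  0+1 = 1
  1+0 = 1
  0+1 = 1
  0+0 = 0
  0+1 = 1
  0+1 = 1
  0+0 = 0
  1+1 = 0 carry 1
  0+0+1 = 1
  0+1 = 1
  0+0 = 0
  0+1 = 1
  1+1 = 0 carry 1
  1+0+1 = 0 carry 1
  0+1+1 = 0 carry 1
  0+1+1 = 0 carry 1
  0+1+1 = 0 carry 1
  1+0+1 = 0 carry 1
  0+0+1 = 1
  1+0 = 1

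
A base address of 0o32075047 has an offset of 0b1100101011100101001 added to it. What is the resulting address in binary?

0b11011101101000101010000

0o32075047 = 0b11010000111101000100111 in binary.
Add column by column in base 2, right to left:
  1+1 = 0 carry 1
  1+0+1 = 0 carry 1
  1+0+1 = 0 carry 1
  0+1+1 = 0 carry 1
  0+0+1 = 1
  1+1 = 0 carry 1
  0+0+1 = 1
  0+0 = 0
  0+1 = 1
  1+1 = 0 carry 1
  0+1+1 = 0 carry 1
  1+0+1 = 0 carry 1
  1+1+1 = 1 carry 1
  1+0+1 = 0 carry 1
  1+1+1 = 1 carry 1
  0+0+1 = 1
  0+0 = 0
  0+1 = 1
  0+1 = 1
  1+0 = 1
  0+0 = 0
  1+0 = 1
  1+0 = 1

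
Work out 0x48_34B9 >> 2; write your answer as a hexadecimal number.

0x120D2E

2 bits is not a whole number of base-16 digits; in binary: 10010000011010010111001 >> 2 = 100100000110100101110.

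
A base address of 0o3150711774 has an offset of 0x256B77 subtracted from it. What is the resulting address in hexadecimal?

0x197E2885

0o3150711774 = 0x19A393FC in hexadecimal.
Subtract column by column in base 16:
  C-7 → 5
  F-7 → 8
  3-B → 8 (borrow)
  9-6-1 → 2
  3-5 → E (borrow)
  A-2-1 → 7
  9-0 → 9
  1-0 → 1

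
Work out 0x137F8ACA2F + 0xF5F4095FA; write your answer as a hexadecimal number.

Add column by column in base 16, right to left:
  F+A = 9 carry 1
  2+F+1 = 2 carry 1
  A+5+1 = 0 carry 1
  C+9+1 = 6 carry 1
  A+0+1 = B
  8+4 = C
  F+F = E carry 1
  7+5+1 = D
  3+F = 2 carry 1
  1+0+1 = 2

0x22DECB6029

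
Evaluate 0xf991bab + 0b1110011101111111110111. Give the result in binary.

0b1111110100101111101110100010

0xf991bab = 0b1111100110010001101110101011 in binary.
Add column by column in base 2, right to left:
  1+1 = 0 carry 1
  1+1+1 = 1 carry 1
  0+1+1 = 0 carry 1
  1+0+1 = 0 carry 1
  0+1+1 = 0 carry 1
  1+1+1 = 1 carry 1
  0+1+1 = 0 carry 1
  1+1+1 = 1 carry 1
  1+1+1 = 1 carry 1
  1+1+1 = 1 carry 1
  0+1+1 = 0 carry 1
  1+1+1 = 1 carry 1
  1+1+1 = 1 carry 1
  0+0+1 = 1
  0+1 = 1
  0+1 = 1
  1+1 = 0 carry 1
  0+0+1 = 1
  0+0 = 0
  1+1 = 0 carry 1
  1+1+1 = 1 carry 1
  0+1+1 = 0 carry 1
  0+0+1 = 1
  1+0 = 1
  1+0 = 1
  1+0 = 1
  1+0 = 1
  1+0 = 1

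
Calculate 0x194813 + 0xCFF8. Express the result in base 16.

Add column by column in base 16, right to left:
  3+8 = B
  1+F = 0 carry 1
  8+F+1 = 8 carry 1
  4+C+1 = 1 carry 1
  9+0+1 = A
  1+0 = 1

0x1A180B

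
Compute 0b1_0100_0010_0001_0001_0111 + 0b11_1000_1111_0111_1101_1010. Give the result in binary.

Add column by column in base 2, right to left:
  1+0 = 1
  1+1 = 0 carry 1
  1+0+1 = 0 carry 1
  0+1+1 = 0 carry 1
  1+1+1 = 1 carry 1
  0+0+1 = 1
  0+1 = 1
  0+1 = 1
  1+1 = 0 carry 1
  0+1+1 = 0 carry 1
  0+1+1 = 0 carry 1
  0+0+1 = 1
  0+1 = 1
  1+1 = 0 carry 1
  0+1+1 = 0 carry 1
  0+1+1 = 0 carry 1
  0+0+1 = 1
  0+0 = 0
  1+0 = 1
  0+1 = 1
  1+1 = 0 carry 1
  0+1+1 = 0 carry 1
  final carry 1

0b10011010001100011110001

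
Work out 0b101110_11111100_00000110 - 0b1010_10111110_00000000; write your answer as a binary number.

0b1001000011111000000110

Subtract column by column in base 2:
  0-0 → 0
  1-0 → 1
  1-0 → 1
  0-0 → 0
  0-0 → 0
  0-0 → 0
  0-0 → 0
  0-0 → 0
  0-0 → 0
  0-1 → 1 (borrow)
  1-1-1 → 1 (borrow)
  1-1-1 → 1 (borrow)
  1-1-1 → 1 (borrow)
  1-1-1 → 1 (borrow)
  1-0-1 → 0
  1-1 → 0
  0-0 → 0
  1-1 → 0
  1-0 → 1
  1-1 → 0
  0-0 → 0
  1-0 → 1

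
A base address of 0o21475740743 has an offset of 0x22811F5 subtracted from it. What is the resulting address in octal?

0o21263727756

0x22811F5 = 0o212010765 in octal.
Subtract column by column in base 8:
  3-5 → 6 (borrow)
  4-6-1 → 5 (borrow)
  7-7-1 → 7 (borrow)
  0-0-1 → 7 (borrow)
  4-1-1 → 2
  7-0 → 7
  5-2 → 3
  7-1 → 6
  4-2 → 2
  1-0 → 1
  2-0 → 2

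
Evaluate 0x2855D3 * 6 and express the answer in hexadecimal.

Multiply each base-16 digit by 6, carrying:
  3×6 = 18 → write 2 carry 1
  D×6+1 = 79 → write F carry 4
  5×6+4 = 34 → write 2 carry 2
  5×6+2 = 32 → write 0 carry 2
  8×6+2 = 50 → write 2 carry 3
  2×6+3 = 15 → write F

0xF202F2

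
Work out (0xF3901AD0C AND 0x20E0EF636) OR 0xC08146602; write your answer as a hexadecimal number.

0xF3901AD0C AND 0x20E0EF636 = 0x20800A404.
Then OR with 0xC08146602.

0xE0814E606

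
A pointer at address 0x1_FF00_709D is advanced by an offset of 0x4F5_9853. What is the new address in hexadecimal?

0x203F608F0

Add column by column in base 16, right to left:
  D+3 = 0 carry 1
  9+5+1 = F
  0+8 = 8
  7+9 = 0 carry 1
  0+5+1 = 6
  0+F = F
  F+4 = 3 carry 1
  F+0+1 = 0 carry 1
  1+0+1 = 2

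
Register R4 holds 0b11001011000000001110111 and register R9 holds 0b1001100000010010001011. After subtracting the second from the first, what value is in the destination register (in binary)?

Subtract column by column in base 2:
  1-1 → 0
  1-1 → 0
  1-0 → 1
  0-1 → 1 (borrow)
  1-0-1 → 0
  1-0 → 1
  1-0 → 1
  0-1 → 1 (borrow)
  0-0-1 → 1 (borrow)
  0-0-1 → 1 (borrow)
  0-1-1 → 0 (borrow)
  0-0-1 → 1 (borrow)
  0-0-1 → 1 (borrow)
  0-0-1 → 1 (borrow)
  0-0-1 → 1 (borrow)
  1-0-1 → 0
  1-0 → 1
  0-1 → 1 (borrow)
  1-1-1 → 1 (borrow)
  0-0-1 → 1 (borrow)
  0-0-1 → 1 (borrow)
  1-1-1 → 1 (borrow)
  1-0-1 → 0

0b1111110111101111101100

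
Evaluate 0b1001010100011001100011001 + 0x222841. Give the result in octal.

0o123055532

0b1001010100011001100011001 = 0o112431431 in octal.
0x222841 = 0o10424101 in octal.
Add column by column in base 8, right to left:
  1+1 = 2
  3+0 = 3
  4+1 = 5
  1+4 = 5
  3+2 = 5
  4+4 = 0 carry 1
  2+0+1 = 3
  1+1 = 2
  1+0 = 1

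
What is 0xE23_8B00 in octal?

Expand each hex digit to 4 bits: E=1110 2=0010 3=0011 8=1000 B=1011 0=0000 0=0000.
Group the bits in threes: 001 110 001 000 111 000 101 100 000 000 → 1610705400.

0o1610705400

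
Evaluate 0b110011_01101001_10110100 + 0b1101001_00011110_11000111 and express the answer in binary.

0b100111001000100001111011

Add column by column in base 2, right to left:
  0+1 = 1
  0+1 = 1
  1+1 = 0 carry 1
  0+0+1 = 1
  1+0 = 1
  1+0 = 1
  0+1 = 1
  1+1 = 0 carry 1
  1+0+1 = 0 carry 1
  0+1+1 = 0 carry 1
  0+1+1 = 0 carry 1
  1+1+1 = 1 carry 1
  0+1+1 = 0 carry 1
  1+0+1 = 0 carry 1
  1+0+1 = 0 carry 1
  0+0+1 = 1
  1+1 = 0 carry 1
  1+0+1 = 0 carry 1
  0+0+1 = 1
  0+1 = 1
  1+0 = 1
  1+1 = 0 carry 1
  0+1+1 = 0 carry 1
  final carry 1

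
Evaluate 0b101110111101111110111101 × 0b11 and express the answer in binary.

0b10001100111001111100110111

Multiply each base-2 digit by 3, carrying:
  1×3 = 3 → write 1 carry 1
  0×3+1 = 1 → write 1
  1×3 = 3 → write 1 carry 1
  1×3+1 = 4 → write 0 carry 2
  1×3+2 = 5 → write 1 carry 2
  1×3+2 = 5 → write 1 carry 2
  0×3+2 = 2 → write 0 carry 1
  1×3+1 = 4 → write 0 carry 2
  1×3+2 = 5 → write 1 carry 2
  1×3+2 = 5 → write 1 carry 2
  1×3+2 = 5 → write 1 carry 2
  1×3+2 = 5 → write 1 carry 2
  1×3+2 = 5 → write 1 carry 2
  0×3+2 = 2 → write 0 carry 1
  1×3+1 = 4 → write 0 carry 2
  1×3+2 = 5 → write 1 carry 2
  1×3+2 = 5 → write 1 carry 2
  1×3+2 = 5 → write 1 carry 2
  0×3+2 = 2 → write 0 carry 1
  1×3+1 = 4 → write 0 carry 2
  1×3+2 = 5 → write 1 carry 2
  1×3+2 = 5 → write 1 carry 2
  0×3+2 = 2 → write 0 carry 1
  1×3+1 = 4 → write 0 carry 2
  remaining carry: 10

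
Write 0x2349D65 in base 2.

Expand each hex digit to 4 bits: 2=0010 3=0011 4=0100 9=1001 D=1101 6=0110 5=0101.

0b10001101001001110101100101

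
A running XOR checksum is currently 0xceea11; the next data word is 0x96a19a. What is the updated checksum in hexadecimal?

0x584b8b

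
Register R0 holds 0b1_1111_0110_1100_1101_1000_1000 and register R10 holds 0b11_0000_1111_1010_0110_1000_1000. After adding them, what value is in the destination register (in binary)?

0b101000001100111010000010000

Add column by column in base 2, right to left:
  0+0 = 0
  0+0 = 0
  0+0 = 0
  1+1 = 0 carry 1
  0+0+1 = 1
  0+0 = 0
  0+0 = 0
  1+1 = 0 carry 1
  1+0+1 = 0 carry 1
  0+1+1 = 0 carry 1
  1+1+1 = 1 carry 1
  1+0+1 = 0 carry 1
  0+0+1 = 1
  0+1 = 1
  1+0 = 1
  1+1 = 0 carry 1
  0+1+1 = 0 carry 1
  1+1+1 = 1 carry 1
  1+1+1 = 1 carry 1
  0+1+1 = 0 carry 1
  1+0+1 = 0 carry 1
  1+0+1 = 0 carry 1
  1+0+1 = 0 carry 1
  1+0+1 = 0 carry 1
  1+1+1 = 1 carry 1
  0+1+1 = 0 carry 1
  final carry 1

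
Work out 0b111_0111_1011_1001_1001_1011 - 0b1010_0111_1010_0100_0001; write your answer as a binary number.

Subtract column by column in base 2:
  1-1 → 0
  1-0 → 1
  0-0 → 0
  1-0 → 1
  1-0 → 1
  0-0 → 0
  0-1 → 1 (borrow)
  1-0-1 → 0
  1-0 → 1
  0-1 → 1 (borrow)
  0-0-1 → 1 (borrow)
  1-1-1 → 1 (borrow)
  1-1-1 → 1 (borrow)
  1-1-1 → 1 (borrow)
  0-1-1 → 0 (borrow)
  1-0-1 → 0
  1-0 → 1
  1-1 → 0
  1-0 → 1
  0-1 → 1 (borrow)
  1-0-1 → 0
  1-0 → 1
  1-0 → 1

0b11011010011111101011010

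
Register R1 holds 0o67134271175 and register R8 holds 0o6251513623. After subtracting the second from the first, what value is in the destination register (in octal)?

0o60662555352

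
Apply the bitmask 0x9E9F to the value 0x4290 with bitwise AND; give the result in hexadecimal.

0x0290

AND each hex digit independently (no carries):
  4&9=0, 2&E=2, 9&9=9, 0&F=0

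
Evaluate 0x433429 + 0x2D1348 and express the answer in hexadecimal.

0x704771

Add column by column in base 16, right to left:
  9+8 = 1 carry 1
  2+4+1 = 7
  4+3 = 7
  3+1 = 4
  3+D = 0 carry 1
  4+2+1 = 7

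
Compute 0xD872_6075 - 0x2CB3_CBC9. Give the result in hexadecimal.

Subtract column by column in base 16:
  5-9 → C (borrow)
  7-C-1 → A (borrow)
  0-B-1 → 4 (borrow)
  6-C-1 → 9 (borrow)
  2-3-1 → E (borrow)
  7-B-1 → B (borrow)
  8-C-1 → B (borrow)
  D-2-1 → A

0xABBE94AC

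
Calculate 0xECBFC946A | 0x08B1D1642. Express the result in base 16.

OR each hex digit independently (no carries):
  E|0=E, C|8=C, B|B=B, F|1=F, C|D=D, 9|1=9, 4|6=6, 6|4=6, A|2=A

0xECBFD966A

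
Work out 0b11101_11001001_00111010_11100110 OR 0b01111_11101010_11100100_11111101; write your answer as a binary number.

OR bit by bit (1 where either bit is 1):
  11101110010010011101011100110
| 01111111010101110010011111101
= 11111111010111111111011111111

0b11111111010111111111011111111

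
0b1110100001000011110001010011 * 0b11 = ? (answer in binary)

Multiply each base-2 digit by 3, carrying:
  1×3 = 3 → write 1 carry 1
  1×3+1 = 4 → write 0 carry 2
  0×3+2 = 2 → write 0 carry 1
  0×3+1 = 1 → write 1
  1×3 = 3 → write 1 carry 1
  0×3+1 = 1 → write 1
  1×3 = 3 → write 1 carry 1
  0×3+1 = 1 → write 1
  0×3 = 0 → write 0
  0×3 = 0 → write 0
  1×3 = 3 → write 1 carry 1
  1×3+1 = 4 → write 0 carry 2
  1×3+2 = 5 → write 1 carry 2
  1×3+2 = 5 → write 1 carry 2
  0×3+2 = 2 → write 0 carry 1
  0×3+1 = 1 → write 1
  0×3 = 0 → write 0
  0×3 = 0 → write 0
  1×3 = 3 → write 1 carry 1
  0×3+1 = 1 → write 1
  0×3 = 0 → write 0
  0×3 = 0 → write 0
  0×3 = 0 → write 0
  1×3 = 3 → write 1 carry 1
  0×3+1 = 1 → write 1
  1×3 = 3 → write 1 carry 1
  1×3+1 = 4 → write 0 carry 2
  1×3+2 = 5 → write 1 carry 2
  remaining carry: 10

0b101011100011001011010011111001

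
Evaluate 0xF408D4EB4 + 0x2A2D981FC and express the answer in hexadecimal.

Add column by column in base 16, right to left:
  4+C = 0 carry 1
  B+F+1 = B carry 1
  E+1+1 = 0 carry 1
  4+8+1 = D
  D+9 = 6 carry 1
  8+D+1 = 6 carry 1
  0+2+1 = 3
  4+A = E
  F+2 = 1 carry 1
  final carry 1

0x11E366D0B0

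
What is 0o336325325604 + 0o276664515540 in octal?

Add column by column in base 8, right to left:
  4+0 = 4
  0+4 = 4
  6+5 = 3 carry 1
  5+5+1 = 3 carry 1
  2+1+1 = 4
  3+5 = 0 carry 1
  5+4+1 = 2 carry 1
  2+6+1 = 1 carry 1
  3+6+1 = 2 carry 1
  6+6+1 = 5 carry 1
  3+7+1 = 3 carry 1
  3+2+1 = 6

0o635212043344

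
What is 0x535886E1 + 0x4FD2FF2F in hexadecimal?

0xA32B8610

Add column by column in base 16, right to left:
  1+F = 0 carry 1
  E+2+1 = 1 carry 1
  6+F+1 = 6 carry 1
  8+F+1 = 8 carry 1
  8+2+1 = B
  5+D = 2 carry 1
  3+F+1 = 3 carry 1
  5+4+1 = A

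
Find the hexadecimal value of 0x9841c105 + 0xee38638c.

0x1867a2491

Add column by column in base 16, right to left:
  5+c = 1 carry 1
  0+8+1 = 9
  1+3 = 4
  c+6 = 2 carry 1
  1+8+1 = a
  4+3 = 7
  8+e = 6 carry 1
  9+e+1 = 8 carry 1
  final carry 1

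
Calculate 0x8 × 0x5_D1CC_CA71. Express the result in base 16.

0x2E8E665388

Multiply each base-16 digit by 8, carrying:
  1×8 = 8 → write 8
  7×8 = 56 → write 8 carry 3
  A×8+3 = 83 → write 3 carry 5
  C×8+5 = 101 → write 5 carry 6
  C×8+6 = 102 → write 6 carry 6
  C×8+6 = 102 → write 6 carry 6
  1×8+6 = 14 → write E
  D×8 = 104 → write 8 carry 6
  5×8+6 = 46 → write E carry 2
  remaining carry: 2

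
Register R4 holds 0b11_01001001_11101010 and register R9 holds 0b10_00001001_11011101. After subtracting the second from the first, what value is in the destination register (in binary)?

0b10100000000001101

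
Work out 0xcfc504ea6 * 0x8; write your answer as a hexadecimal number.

0x67e2827530

Multiply each base-16 digit by 8, carrying:
  6×8 = 48 → write 0 carry 3
  a×8+3 = 83 → write 3 carry 5
  e×8+5 = 117 → write 5 carry 7
  4×8+7 = 39 → write 7 carry 2
  0×8+2 = 2 → write 2
  5×8 = 40 → write 8 carry 2
  c×8+2 = 98 → write 2 carry 6
  f×8+6 = 126 → write e carry 7
  c×8+7 = 103 → write 7 carry 6
  remaining carry: 6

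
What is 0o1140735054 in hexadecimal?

Each octal digit is 3 bits: 1=001 1=001 4=100 0=000 7=111 3=011 5=101 0=000 5=101 4=100.
Group the bits into nibbles: 1001 1000 0011 1011 1010 0010 1100 → 983ba2c.

0x983ba2c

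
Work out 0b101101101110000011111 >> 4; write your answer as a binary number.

0b10110110111000001

Right shift by 4: drop the 4 least-significant bits.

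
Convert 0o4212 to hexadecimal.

0x88a

Each octal digit is 3 bits: 4=100 2=010 1=001 2=010.
Group the bits into nibbles: 1000 1000 1010 → 88a.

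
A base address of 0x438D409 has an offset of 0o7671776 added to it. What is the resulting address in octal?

0x438D409 = 0o416152011 in octal.
Add column by column in base 8, right to left:
  1+6 = 7
  1+7 = 0 carry 1
  0+7+1 = 0 carry 1
  2+1+1 = 4
  5+7 = 4 carry 1
  1+6+1 = 0 carry 1
  6+7+1 = 6 carry 1
  1+0+1 = 2
  4+0 = 4

0o426044007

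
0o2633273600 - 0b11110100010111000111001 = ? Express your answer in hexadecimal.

0x15f34947

0o2633273600 = 0x166d7780 in hexadecimal.
0b11110100010111000111001 = 0x7a2e39 in hexadecimal.
Subtract column by column in base 16:
  0-9 → 7 (borrow)
  8-3-1 → 4
  7-e → 9 (borrow)
  7-2-1 → 4
  d-a → 3
  6-7 → f (borrow)
  6-0-1 → 5
  1-0 → 1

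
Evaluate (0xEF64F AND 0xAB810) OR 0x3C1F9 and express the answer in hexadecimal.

0xBF1F9

0xEF64F AND 0xAB810 = 0xAB000.
Then OR with 0x3C1F9.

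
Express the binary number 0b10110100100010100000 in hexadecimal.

0xb48a0

Group the bits into nibbles: 1011 0100 1000 1010 0000 → b48a0.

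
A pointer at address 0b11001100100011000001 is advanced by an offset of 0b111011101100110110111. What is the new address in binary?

Add column by column in base 2, right to left:
  1+1 = 0 carry 1
  0+1+1 = 0 carry 1
  0+1+1 = 0 carry 1
  0+0+1 = 1
  0+1 = 1
  0+1 = 1
  1+0 = 1
  1+1 = 0 carry 1
  0+1+1 = 0 carry 1
  0+0+1 = 1
  0+0 = 0
  1+1 = 0 carry 1
  0+1+1 = 0 carry 1
  0+0+1 = 1
  1+1 = 0 carry 1
  1+1+1 = 1 carry 1
  0+1+1 = 0 carry 1
  0+0+1 = 1
  1+1 = 0 carry 1
  1+1+1 = 1 carry 1
  0+1+1 = 0 carry 1
  final carry 1

0b1010101010001001111000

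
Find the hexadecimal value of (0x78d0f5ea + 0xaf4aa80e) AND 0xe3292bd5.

Add column by column in base 16, right to left:
  a+e = 8 carry 1
  e+0+1 = f
  5+8 = d
  f+a = 9 carry 1
  0+a+1 = b
  d+4 = 1 carry 1
  8+f+1 = 8 carry 1
  7+a+1 = 2 carry 1
  final carry 1
Sum = 0x1281b9df8; now AND with 0xe3292bd5:
  1&0=0, 2&e=2, 8&3=0, 1&2=0, b&9=9, 9&2=0, d&b=9, f&d=d, 8&5=0

0x200909d0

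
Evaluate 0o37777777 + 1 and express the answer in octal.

0o40000000

The trailing 7 digits are 7 (max in base 8), so adding 1 cascades: they roll to 0 and the next digit up increments.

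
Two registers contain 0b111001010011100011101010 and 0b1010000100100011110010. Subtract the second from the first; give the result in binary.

0b101111001110111111111000

Subtract column by column in base 2:
  0-0 → 0
  1-1 → 0
  0-0 → 0
  1-0 → 1
  0-1 → 1 (borrow)
  1-1-1 → 1 (borrow)
  1-1-1 → 1 (borrow)
  1-1-1 → 1 (borrow)
  0-0-1 → 1 (borrow)
  0-0-1 → 1 (borrow)
  0-0-1 → 1 (borrow)
  1-1-1 → 1 (borrow)
  1-0-1 → 0
  1-0 → 1
  0-1 → 1 (borrow)
  0-0-1 → 1 (borrow)
  1-0-1 → 0
  0-0 → 0
  1-0 → 1
  0-1 → 1 (borrow)
  0-0-1 → 1 (borrow)
  1-1-1 → 1 (borrow)
  1-0-1 → 0
  1-0 → 1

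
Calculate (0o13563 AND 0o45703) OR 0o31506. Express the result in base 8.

0o31507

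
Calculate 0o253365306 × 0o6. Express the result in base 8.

0o2004700244

Multiply each base-8 digit by 6, carrying:
  6×6 = 36 → write 4 carry 4
  0×6+4 = 4 → write 4
  3×6 = 18 → write 2 carry 2
  5×6+2 = 32 → write 0 carry 4
  6×6+4 = 40 → write 0 carry 5
  3×6+5 = 23 → write 7 carry 2
  3×6+2 = 20 → write 4 carry 2
  5×6+2 = 32 → write 0 carry 4
  2×6+4 = 16 → write 0 carry 2
  remaining carry: 2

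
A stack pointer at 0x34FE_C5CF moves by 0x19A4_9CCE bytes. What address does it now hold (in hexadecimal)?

0x4EA3629D

Add column by column in base 16, right to left:
  F+E = D carry 1
  C+C+1 = 9 carry 1
  5+C+1 = 2 carry 1
  C+9+1 = 6 carry 1
  E+4+1 = 3 carry 1
  F+A+1 = A carry 1
  4+9+1 = E
  3+1 = 4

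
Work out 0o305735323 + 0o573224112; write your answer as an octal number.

Add column by column in base 8, right to left:
  3+2 = 5
  2+1 = 3
  3+1 = 4
  5+4 = 1 carry 1
  3+2+1 = 6
  7+2 = 1 carry 1
  5+3+1 = 1 carry 1
  0+7+1 = 0 carry 1
  3+5+1 = 1 carry 1
  final carry 1

0o1101161435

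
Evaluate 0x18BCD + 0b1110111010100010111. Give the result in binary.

0x18BCD = 0b11000101111001101 in binary.
Add column by column in base 2, right to left:
  1+1 = 0 carry 1
  0+1+1 = 0 carry 1
  1+1+1 = 1 carry 1
  1+0+1 = 0 carry 1
  0+1+1 = 0 carry 1
  0+0+1 = 1
  1+0 = 1
  1+0 = 1
  1+1 = 0 carry 1
  1+0+1 = 0 carry 1
  0+1+1 = 0 carry 1
  1+0+1 = 0 carry 1
  0+1+1 = 0 carry 1
  0+1+1 = 0 carry 1
  0+1+1 = 0 carry 1
  1+0+1 = 0 carry 1
  1+1+1 = 1 carry 1
  0+1+1 = 0 carry 1
  0+1+1 = 0 carry 1
  final carry 1

0b10010000000011100100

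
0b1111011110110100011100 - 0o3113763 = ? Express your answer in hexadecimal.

0x315529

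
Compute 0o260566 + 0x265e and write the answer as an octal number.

0x265e = 0o23136 in octal.
Add column by column in base 8, right to left:
  6+6 = 4 carry 1
  6+3+1 = 2 carry 1
  5+1+1 = 7
  0+3 = 3
  6+2 = 0 carry 1
  2+0+1 = 3

0o303724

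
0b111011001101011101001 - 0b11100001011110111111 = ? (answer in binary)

Subtract column by column in base 2:
  1-1 → 0
  0-1 → 1 (borrow)
  0-1-1 → 0 (borrow)
  1-1-1 → 1 (borrow)
  0-1-1 → 0 (borrow)
  1-1-1 → 1 (borrow)
  1-0-1 → 0
  1-1 → 0
  0-1 → 1 (borrow)
  1-1-1 → 1 (borrow)
  0-1-1 → 0 (borrow)
  1-0-1 → 0
  1-1 → 0
  0-0 → 0
  0-0 → 0
  1-0 → 1
  1-0 → 1
  0-1 → 1 (borrow)
  1-1-1 → 1 (borrow)
  1-1-1 → 1 (borrow)
  1-0-1 → 0

0b11111000001100101010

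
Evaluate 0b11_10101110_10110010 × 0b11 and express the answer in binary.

0b10110000110000010110

Multiply each base-2 digit by 3, carrying:
  0×3 = 0 → write 0
  1×3 = 3 → write 1 carry 1
  0×3+1 = 1 → write 1
  0×3 = 0 → write 0
  1×3 = 3 → write 1 carry 1
  1×3+1 = 4 → write 0 carry 2
  0×3+2 = 2 → write 0 carry 1
  1×3+1 = 4 → write 0 carry 2
  0×3+2 = 2 → write 0 carry 1
  1×3+1 = 4 → write 0 carry 2
  1×3+2 = 5 → write 1 carry 2
  1×3+2 = 5 → write 1 carry 2
  0×3+2 = 2 → write 0 carry 1
  1×3+1 = 4 → write 0 carry 2
  0×3+2 = 2 → write 0 carry 1
  1×3+1 = 4 → write 0 carry 2
  1×3+2 = 5 → write 1 carry 2
  1×3+2 = 5 → write 1 carry 2
  remaining carry: 10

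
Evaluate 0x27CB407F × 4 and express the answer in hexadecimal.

0x9F2D01FC

Multiply each base-16 digit by 4, carrying:
  F×4 = 60 → write C carry 3
  7×4+3 = 31 → write F carry 1
  0×4+1 = 1 → write 1
  4×4 = 16 → write 0 carry 1
  B×4+1 = 45 → write D carry 2
  C×4+2 = 50 → write 2 carry 3
  7×4+3 = 31 → write F carry 1
  2×4+1 = 9 → write 9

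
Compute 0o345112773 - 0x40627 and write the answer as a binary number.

0o345112773 = 0b11100101001001010111111011 in binary.
0x40627 = 0b1000000011000100111 in binary.
Subtract column by column in base 2:
  1-1 → 0
  1-1 → 0
  0-1 → 1 (borrow)
  1-0-1 → 0
  1-0 → 1
  1-1 → 0
  1-0 → 1
  1-0 → 1
  1-0 → 1
  0-1 → 1 (borrow)
  1-1-1 → 1 (borrow)
  0-0-1 → 1 (borrow)
  1-0-1 → 0
  0-0 → 0
  0-0 → 0
  1-0 → 1
  0-0 → 0
  0-0 → 0
  1-1 → 0
  0-0 → 0
  1-0 → 1
  0-0 → 0
  0-0 → 0
  1-0 → 1
  1-0 → 1
  1-0 → 1

0b11100100001000111111010100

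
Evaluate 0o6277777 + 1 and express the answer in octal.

The trailing 5 digits are 7 (max in base 8), so adding 1 cascades: they roll to 0 and the next digit up increments.

0o6300000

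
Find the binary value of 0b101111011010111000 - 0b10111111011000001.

0b10111011111110111

Subtract column by column in base 2:
  0-1 → 1 (borrow)
  0-0-1 → 1 (borrow)
  0-0-1 → 1 (borrow)
  1-0-1 → 0
  1-0 → 1
  1-0 → 1
  0-1 → 1 (borrow)
  1-1-1 → 1 (borrow)
  0-0-1 → 1 (borrow)
  1-1-1 → 1 (borrow)
  1-1-1 → 1 (borrow)
  0-1-1 → 0 (borrow)
  1-1-1 → 1 (borrow)
  1-1-1 → 1 (borrow)
  1-1-1 → 1 (borrow)
  1-0-1 → 0
  0-1 → 1 (borrow)
  1-0-1 → 0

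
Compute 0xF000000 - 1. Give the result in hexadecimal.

The trailing 6 digits are 0, so subtracting 1 borrows through: they become F and the next digit up decrements.

0xEFFFFFF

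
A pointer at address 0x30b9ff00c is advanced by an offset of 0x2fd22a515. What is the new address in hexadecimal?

0x608c29521

Add column by column in base 16, right to left:
  c+5 = 1 carry 1
  0+1+1 = 2
  0+5 = 5
  f+a = 9 carry 1
  f+2+1 = 2 carry 1
  9+2+1 = c
  b+d = 8 carry 1
  0+f+1 = 0 carry 1
  3+2+1 = 6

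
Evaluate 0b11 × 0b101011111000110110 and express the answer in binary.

0b10000011101010100010

Multiply each base-2 digit by 3, carrying:
  0×3 = 0 → write 0
  1×3 = 3 → write 1 carry 1
  1×3+1 = 4 → write 0 carry 2
  0×3+2 = 2 → write 0 carry 1
  1×3+1 = 4 → write 0 carry 2
  1×3+2 = 5 → write 1 carry 2
  0×3+2 = 2 → write 0 carry 1
  0×3+1 = 1 → write 1
  0×3 = 0 → write 0
  1×3 = 3 → write 1 carry 1
  1×3+1 = 4 → write 0 carry 2
  1×3+2 = 5 → write 1 carry 2
  1×3+2 = 5 → write 1 carry 2
  1×3+2 = 5 → write 1 carry 2
  0×3+2 = 2 → write 0 carry 1
  1×3+1 = 4 → write 0 carry 2
  0×3+2 = 2 → write 0 carry 1
  1×3+1 = 4 → write 0 carry 2
  remaining carry: 10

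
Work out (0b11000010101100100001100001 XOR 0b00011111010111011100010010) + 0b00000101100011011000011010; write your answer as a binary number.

First 0b11000010101100100001100001 XOR 0b00011111010111011100010010 = 0b11011101111011111101110011.
Add column by column in base 2, right to left:
  1+0 = 1
  1+1 = 0 carry 1
  0+0+1 = 1
  0+1 = 1
  1+1 = 0 carry 1
  1+0+1 = 0 carry 1
  1+0+1 = 0 carry 1
  0+0+1 = 1
  1+0 = 1
  1+1 = 0 carry 1
  1+1+1 = 1 carry 1
  1+0+1 = 0 carry 1
  1+1+1 = 1 carry 1
  1+1+1 = 1 carry 1
  0+0+1 = 1
  1+0 = 1
  1+0 = 1
  1+1 = 0 carry 1
  1+1+1 = 1 carry 1
  0+0+1 = 1
  1+1 = 0 carry 1
  1+0+1 = 0 carry 1
  1+0+1 = 0 carry 1
  0+0+1 = 1
  1+0 = 1
  1+0 = 1

0b11100011011111010110001101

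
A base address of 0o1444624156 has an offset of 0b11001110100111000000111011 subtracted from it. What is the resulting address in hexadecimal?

0o1444624156 = 0xC93286E in hexadecimal.
0b11001110100111000000111011 = 0x33A703B in hexadecimal.
Subtract column by column in base 16:
  E-B → 3
  6-3 → 3
  8-0 → 8
  2-7 → B (borrow)
  3-A-1 → 8 (borrow)
  9-3-1 → 5
  C-3 → 9

0x958B833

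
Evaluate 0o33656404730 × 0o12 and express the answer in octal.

Multiply each base-8 digit by 10, carrying:
  0×10 = 0 → write 0
  3×10 = 30 → write 6 carry 3
  7×10+3 = 73 → write 1 carry 9
  4×10+9 = 49 → write 1 carry 6
  0×10+6 = 6 → write 6
  4×10 = 40 → write 0 carry 5
  6×10+5 = 65 → write 1 carry 8
  5×10+8 = 58 → write 2 carry 7
  6×10+7 = 67 → write 3 carry 8
  3×10+8 = 38 → write 6 carry 4
  3×10+4 = 34 → write 2 carry 4
  remaining carry: 4

0o426321061160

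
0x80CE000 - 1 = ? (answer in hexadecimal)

The trailing 3 digits are 0, so subtracting 1 borrows through: they become F and the next digit up decrements.

0x80CDFFF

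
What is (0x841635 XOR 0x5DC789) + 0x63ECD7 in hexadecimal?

First 0x841635 XOR 0x5DC789 = 0xD9D1BC.
Add column by column in base 16, right to left:
  C+7 = 3 carry 1
  B+D+1 = 9 carry 1
  1+C+1 = E
  D+E = B carry 1
  9+3+1 = D
  D+6 = 3 carry 1
  final carry 1

0x13DBE93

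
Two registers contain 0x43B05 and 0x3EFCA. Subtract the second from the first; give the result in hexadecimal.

0x4B3B

Subtract column by column in base 16:
  5-A → B (borrow)
  0-C-1 → 3 (borrow)
  B-F-1 → B (borrow)
  3-E-1 → 4 (borrow)
  4-3-1 → 0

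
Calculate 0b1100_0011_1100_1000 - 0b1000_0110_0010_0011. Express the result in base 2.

0b11110110100101

Subtract column by column in base 2:
  0-1 → 1 (borrow)
  0-1-1 → 0 (borrow)
  0-0-1 → 1 (borrow)
  1-0-1 → 0
  0-0 → 0
  0-1 → 1 (borrow)
  1-0-1 → 0
  1-0 → 1
  1-0 → 1
  1-1 → 0
  0-1 → 1 (borrow)
  0-0-1 → 1 (borrow)
  0-0-1 → 1 (borrow)
  0-0-1 → 1 (borrow)
  1-0-1 → 0
  1-1 → 0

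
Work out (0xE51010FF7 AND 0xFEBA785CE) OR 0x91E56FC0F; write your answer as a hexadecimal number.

0xE51010FF7 AND 0xFEBA785CE = 0xE410105C6.
Then OR with 0x91E56FC0F.

0xF5F57FDCF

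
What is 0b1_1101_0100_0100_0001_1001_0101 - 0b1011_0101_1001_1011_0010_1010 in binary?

Subtract column by column in base 2:
  1-0 → 1
  0-1 → 1 (borrow)
  1-0-1 → 0
  0-1 → 1 (borrow)
  1-0-1 → 0
  0-1 → 1 (borrow)
  0-0-1 → 1 (borrow)
  1-0-1 → 0
  1-1 → 0
  0-1 → 1 (borrow)
  0-0-1 → 1 (borrow)
  0-1-1 → 0 (borrow)
  0-1-1 → 0 (borrow)
  0-0-1 → 1 (borrow)
  1-0-1 → 0
  0-1 → 1 (borrow)
  0-1-1 → 0 (borrow)
  0-0-1 → 1 (borrow)
  1-1-1 → 1 (borrow)
  0-0-1 → 1 (borrow)
  1-1-1 → 1 (borrow)
  0-1-1 → 0 (borrow)
  1-0-1 → 0
  1-1 → 0
  1-0 → 1

0b1000111101010011001101011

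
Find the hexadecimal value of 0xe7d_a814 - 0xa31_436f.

Subtract column by column in base 16:
  4-f → 5 (borrow)
  1-6-1 → a (borrow)
  8-3-1 → 4
  a-4 → 6
  d-1 → c
  7-3 → 4
  e-a → 4

0x44c64a5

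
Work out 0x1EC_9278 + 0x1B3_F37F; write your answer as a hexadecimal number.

Add column by column in base 16, right to left:
  8+F = 7 carry 1
  7+7+1 = F
  2+3 = 5
  9+F = 8 carry 1
  C+3+1 = 0 carry 1
  E+B+1 = A carry 1
  1+1+1 = 3

0x3A085F7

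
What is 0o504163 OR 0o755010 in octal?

0o755173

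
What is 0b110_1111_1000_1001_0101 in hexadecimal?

Group the bits into nibbles: 0110 1111 1000 1001 0101 → 6F895.

0x6F895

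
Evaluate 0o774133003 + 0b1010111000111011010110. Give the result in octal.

0o1007042331

0b1010111000111011010110 = 0o12707326 in octal.
Add column by column in base 8, right to left:
  3+6 = 1 carry 1
  0+2+1 = 3
  0+3 = 3
  3+7 = 2 carry 1
  3+0+1 = 4
  1+7 = 0 carry 1
  4+2+1 = 7
  7+1 = 0 carry 1
  7+0+1 = 0 carry 1
  final carry 1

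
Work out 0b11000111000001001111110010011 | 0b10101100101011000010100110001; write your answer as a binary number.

OR bit by bit (1 where either bit is 1):
  11000111000001001111110010011
| 10101100101011000010100110001
= 11101111101011001111110110011

0b11101111101011001111110110011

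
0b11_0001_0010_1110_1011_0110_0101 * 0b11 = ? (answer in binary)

0b1001001110001100001000101111

Multiply each base-2 digit by 3, carrying:
  1×3 = 3 → write 1 carry 1
  0×3+1 = 1 → write 1
  1×3 = 3 → write 1 carry 1
  0×3+1 = 1 → write 1
  0×3 = 0 → write 0
  1×3 = 3 → write 1 carry 1
  1×3+1 = 4 → write 0 carry 2
  0×3+2 = 2 → write 0 carry 1
  1×3+1 = 4 → write 0 carry 2
  1×3+2 = 5 → write 1 carry 2
  0×3+2 = 2 → write 0 carry 1
  1×3+1 = 4 → write 0 carry 2
  0×3+2 = 2 → write 0 carry 1
  1×3+1 = 4 → write 0 carry 2
  1×3+2 = 5 → write 1 carry 2
  1×3+2 = 5 → write 1 carry 2
  0×3+2 = 2 → write 0 carry 1
  1×3+1 = 4 → write 0 carry 2
  0×3+2 = 2 → write 0 carry 1
  0×3+1 = 1 → write 1
  1×3 = 3 → write 1 carry 1
  0×3+1 = 1 → write 1
  0×3 = 0 → write 0
  0×3 = 0 → write 0
  1×3 = 3 → write 1 carry 1
  1×3+1 = 4 → write 0 carry 2
  remaining carry: 10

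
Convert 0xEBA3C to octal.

Expand each hex digit to 4 bits: E=1110 B=1011 A=1010 3=0011 C=1100.
Group the bits in threes: 011 101 011 101 000 111 100 → 3535074.

0o3535074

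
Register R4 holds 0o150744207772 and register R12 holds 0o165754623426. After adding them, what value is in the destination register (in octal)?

0o336721033420

Add column by column in base 8, right to left:
  2+6 = 0 carry 1
  7+2+1 = 2 carry 1
  7+4+1 = 4 carry 1
  7+3+1 = 3 carry 1
  0+2+1 = 3
  2+6 = 0 carry 1
  4+4+1 = 1 carry 1
  4+5+1 = 2 carry 1
  7+7+1 = 7 carry 1
  0+5+1 = 6
  5+6 = 3 carry 1
  1+1+1 = 3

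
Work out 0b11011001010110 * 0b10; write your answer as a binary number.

0b110110010101100

Multiply each base-2 digit by 2, carrying:
  0×2 = 0 → write 0
  1×2 = 2 → write 0 carry 1
  1×2+1 = 3 → write 1 carry 1
  0×2+1 = 1 → write 1
  1×2 = 2 → write 0 carry 1
  0×2+1 = 1 → write 1
  1×2 = 2 → write 0 carry 1
  0×2+1 = 1 → write 1
  0×2 = 0 → write 0
  1×2 = 2 → write 0 carry 1
  1×2+1 = 3 → write 1 carry 1
  0×2+1 = 1 → write 1
  1×2 = 2 → write 0 carry 1
  1×2+1 = 3 → write 1 carry 1
  remaining carry: 1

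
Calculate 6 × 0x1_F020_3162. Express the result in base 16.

Multiply each base-16 digit by 6, carrying:
  2×6 = 12 → write C
  6×6 = 36 → write 4 carry 2
  1×6+2 = 8 → write 8
  3×6 = 18 → write 2 carry 1
  0×6+1 = 1 → write 1
  2×6 = 12 → write C
  0×6 = 0 → write 0
  F×6 = 90 → write A carry 5
  1×6+5 = 11 → write B

0xBA0C1284C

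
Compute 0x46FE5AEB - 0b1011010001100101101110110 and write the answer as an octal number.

0o10545307565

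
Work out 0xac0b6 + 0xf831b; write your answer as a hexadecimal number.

Add column by column in base 16, right to left:
  6+b = 1 carry 1
  b+1+1 = d
  0+3 = 3
  c+8 = 4 carry 1
  a+f+1 = a carry 1
  final carry 1

0x1a43d1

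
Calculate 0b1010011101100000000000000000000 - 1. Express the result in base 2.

0b1010011101011111111111111111111

The trailing 20 digits are 0, so subtracting 1 borrows through: they become 1 and the next digit up decrements.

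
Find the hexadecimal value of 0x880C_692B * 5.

Multiply each base-16 digit by 5, carrying:
  B×5 = 55 → write 7 carry 3
  2×5+3 = 13 → write D
  9×5 = 45 → write D carry 2
  6×5+2 = 32 → write 0 carry 2
  C×5+2 = 62 → write E carry 3
  0×5+3 = 3 → write 3
  8×5 = 40 → write 8 carry 2
  8×5+2 = 42 → write A carry 2
  remaining carry: 2

0x2A83E0DD7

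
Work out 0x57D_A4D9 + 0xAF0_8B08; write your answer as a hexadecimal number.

Add column by column in base 16, right to left:
  9+8 = 1 carry 1
  D+0+1 = E
  4+B = F
  A+8 = 2 carry 1
  D+0+1 = E
  7+F = 6 carry 1
  5+A+1 = 0 carry 1
  final carry 1

0x106E2FE1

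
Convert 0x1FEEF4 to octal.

Expand each hex digit to 4 bits: 1=0001 F=1111 E=1110 E=1110 F=1111 4=0100.
Group the bits in threes: 111 111 110 111 011 110 100 → 7767364.

0o7767364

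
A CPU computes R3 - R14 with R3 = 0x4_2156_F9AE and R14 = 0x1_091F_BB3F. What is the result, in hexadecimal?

0x318373E6F

Subtract column by column in base 16:
  E-F → F (borrow)
  A-3-1 → 6
  9-B → E (borrow)
  F-B-1 → 3
  6-F → 7 (borrow)
  5-1-1 → 3
  1-9 → 8 (borrow)
  2-0-1 → 1
  4-1 → 3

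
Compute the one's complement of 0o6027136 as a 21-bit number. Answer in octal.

0o1750641

Each oct digit d becomes 7−d:
  6→1, 0→7, 2→5, 7→0, 1→6, 3→4, 6→1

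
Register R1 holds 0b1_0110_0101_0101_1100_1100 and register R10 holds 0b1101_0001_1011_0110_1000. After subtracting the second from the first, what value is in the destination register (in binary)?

Subtract column by column in base 2:
  0-0 → 0
  0-0 → 0
  1-0 → 1
  1-1 → 0
  0-0 → 0
  0-1 → 1 (borrow)
  1-1-1 → 1 (borrow)
  1-0-1 → 0
  1-1 → 0
  0-1 → 1 (borrow)
  1-0-1 → 0
  0-1 → 1 (borrow)
  1-1-1 → 1 (borrow)
  0-0-1 → 1 (borrow)
  1-0-1 → 0
  0-0 → 0
  0-1 → 1 (borrow)
  1-0-1 → 0
  1-1 → 0
  0-1 → 1 (borrow)
  1-0-1 → 0

0b10010011101001100100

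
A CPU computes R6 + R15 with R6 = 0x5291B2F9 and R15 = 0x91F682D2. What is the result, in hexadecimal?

Add column by column in base 16, right to left:
  9+2 = B
  F+D = C carry 1
  2+2+1 = 5
  B+8 = 3 carry 1
  1+6+1 = 8
  9+F = 8 carry 1
  2+1+1 = 4
  5+9 = E

0xE48835CB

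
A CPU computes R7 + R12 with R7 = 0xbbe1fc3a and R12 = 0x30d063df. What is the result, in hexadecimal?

0xecb26019

Add column by column in base 16, right to left:
  a+f = 9 carry 1
  3+d+1 = 1 carry 1
  c+3+1 = 0 carry 1
  f+6+1 = 6 carry 1
  1+0+1 = 2
  e+d = b carry 1
  b+0+1 = c
  b+3 = e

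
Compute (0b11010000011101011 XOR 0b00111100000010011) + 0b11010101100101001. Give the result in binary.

0b111000010000100001

First 0b11010000011101011 XOR 0b00111100000010011 = 0b11101100011111000.
Add column by column in base 2, right to left:
  0+1 = 1
  0+0 = 0
  0+0 = 0
  1+1 = 0 carry 1
  1+0+1 = 0 carry 1
  1+1+1 = 1 carry 1
  1+0+1 = 0 carry 1
  1+0+1 = 0 carry 1
  0+1+1 = 0 carry 1
  0+1+1 = 0 carry 1
  0+0+1 = 1
  1+1 = 0 carry 1
  1+0+1 = 0 carry 1
  0+1+1 = 0 carry 1
  1+0+1 = 0 carry 1
  1+1+1 = 1 carry 1
  1+1+1 = 1 carry 1
  final carry 1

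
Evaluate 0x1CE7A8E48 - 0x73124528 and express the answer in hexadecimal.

Subtract column by column in base 16:
  8-8 → 0
  4-2 → 2
  E-5 → 9
  8-4 → 4
  A-2 → 8
  7-1 → 6
  E-3 → B
  C-7 → 5
  1-0 → 1

0x15B684920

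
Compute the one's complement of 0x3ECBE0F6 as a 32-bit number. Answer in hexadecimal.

Each hex digit d becomes F−d:
  3→C, E→1, C→3, B→4, E→1, 0→F, F→0, 6→9

0xC1341F09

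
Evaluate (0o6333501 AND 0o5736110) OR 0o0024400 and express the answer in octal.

0o4336500

0o6333501 AND 0o5736110 = 0o4332100.
Then OR with 0o0024400.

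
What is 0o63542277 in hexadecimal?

0xCEC4BF

Each octal digit is 3 bits: 6=110 3=011 5=101 4=100 2=010 2=010 7=111 7=111.
Group the bits into nibbles: 1100 1110 1100 0100 1011 1111 → CEC4BF.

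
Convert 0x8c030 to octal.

Expand each hex digit to 4 bits: 8=1000 c=1100 0=0000 3=0011 0=0000.
Group the bits in threes: 010 001 100 000 000 110 000 → 2140060.

0o2140060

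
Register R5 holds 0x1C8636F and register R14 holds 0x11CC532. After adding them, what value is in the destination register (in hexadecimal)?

0x2E528A1

Add column by column in base 16, right to left:
  F+2 = 1 carry 1
  6+3+1 = A
  3+5 = 8
  6+C = 2 carry 1
  8+C+1 = 5 carry 1
  C+1+1 = E
  1+1 = 2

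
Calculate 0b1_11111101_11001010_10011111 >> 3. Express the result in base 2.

0b1111111011100101010011

Right shift by 3: drop the 3 least-significant bits.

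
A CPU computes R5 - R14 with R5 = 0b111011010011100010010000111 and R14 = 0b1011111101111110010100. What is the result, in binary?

Subtract column by column in base 2:
  1-0 → 1
  1-0 → 1
  1-1 → 0
  0-0 → 0
  0-1 → 1 (borrow)
  0-0-1 → 1 (borrow)
  0-0-1 → 1 (borrow)
  1-1-1 → 1 (borrow)
  0-1-1 → 0 (borrow)
  0-1-1 → 0 (borrow)
  1-1-1 → 1 (borrow)
  0-1-1 → 0 (borrow)
  0-1-1 → 0 (borrow)
  0-0-1 → 1 (borrow)
  1-1-1 → 1 (borrow)
  1-1-1 → 1 (borrow)
  1-1-1 → 1 (borrow)
  0-1-1 → 0 (borrow)
  0-1-1 → 0 (borrow)
  1-1-1 → 1 (borrow)
  0-0-1 → 1 (borrow)
  1-1-1 → 1 (borrow)
  1-0-1 → 0
  0-0 → 0
  1-0 → 1
  1-0 → 1
  1-0 → 1

0b111001110011110010011110011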